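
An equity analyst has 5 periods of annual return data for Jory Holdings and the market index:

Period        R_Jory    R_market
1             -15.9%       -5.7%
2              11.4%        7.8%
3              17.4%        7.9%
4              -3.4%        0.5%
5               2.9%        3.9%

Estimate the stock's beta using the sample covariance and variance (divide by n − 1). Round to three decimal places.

2.242

Mean R_i = (-15.9 + 11.4 + 17.4 − 3.4 + 2.9) / 5 = 2.4800%
Mean R_m = (-5.7 + 7.8 + 7.9 + 0.5 + 3.9) / 5 = 2.8800%
Σ(R_i − R̄_i)(R_m − R̄_m) = 290.9080  ⇒  Cov = 290.9080 / 4 = 72.7270
Σ(R_m − R̄_m)² = 129.7280  ⇒  Var(R_m) = 129.7280 / 4 = 32.4320
β = Cov / Var(R_m) = 72.7270 / 32.4320 = 2.2424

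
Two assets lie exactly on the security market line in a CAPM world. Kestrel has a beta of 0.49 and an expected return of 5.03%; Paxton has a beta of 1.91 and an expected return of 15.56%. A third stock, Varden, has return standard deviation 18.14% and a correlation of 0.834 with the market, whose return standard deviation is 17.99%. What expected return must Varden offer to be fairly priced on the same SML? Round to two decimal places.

7.63%

MRP = (15.56% − 5.03%) / (1.91 − 0.49) = 7.4155%
R_f = 5.03% − 0.49 × 7.4155% = 1.3964%
β_Varden = ρ·σ_i/σ_m = 0.834 × 18.14 / 17.99 = 0.8410
E(R_Varden) = R_f + β × MRP = 1.3964% + 0.8410 × 7.4155% = 7.63%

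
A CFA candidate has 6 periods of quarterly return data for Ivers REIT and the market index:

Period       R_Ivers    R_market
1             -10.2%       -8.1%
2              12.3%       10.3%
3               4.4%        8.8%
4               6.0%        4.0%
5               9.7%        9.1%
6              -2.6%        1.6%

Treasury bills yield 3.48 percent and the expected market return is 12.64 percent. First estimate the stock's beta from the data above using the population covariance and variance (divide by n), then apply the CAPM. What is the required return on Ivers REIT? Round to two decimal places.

13.85%

Mean R_i = (-10.2 + 12.3 + 4.4 + 6.0 + 9.7 − 2.6) / 6 = 3.2667%
Mean R_m = (-8.1 + 10.3 + 8.8 + 4.0 + 9.1 + 1.6) / 6 = 4.2833%
Σ(R_i − R̄_i)(R_m − R̄_m) = 272.1867  ⇒  Cov = 272.1867 / 6 = 45.3645
Σ(R_m − R̄_m)² = 240.4283  ⇒  Var(R_m) = 240.4283 / 6 = 40.0714
β = Cov / Var(R_m) = 45.3645 / 40.0714 = 1.1321
MRP = 12.64% − 3.48% = 9.16%
E(R) = R_f + β × MRP = 3.48% + 1.1321 × 9.16% = 13.85%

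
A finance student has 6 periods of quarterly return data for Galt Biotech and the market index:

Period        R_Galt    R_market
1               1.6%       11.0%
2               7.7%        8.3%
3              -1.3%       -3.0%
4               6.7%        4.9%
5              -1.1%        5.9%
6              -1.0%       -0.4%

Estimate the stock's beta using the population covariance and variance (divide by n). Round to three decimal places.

0.403

Mean R_i = (1.6 + 7.7 − 1.3 + 6.7 − 1.1 − 1.0) / 6 = 2.1000%
Mean R_m = (11.0 + 8.3 − 3.0 + 4.9 + 5.9 − 0.4) / 6 = 4.4500%
Σ(R_i − R̄_i)(R_m − R̄_m) = 56.0800  ⇒  Cov = 56.0800 / 6 = 9.3467
Σ(R_m − R̄_m)² = 139.0550  ⇒  Var(R_m) = 139.0550 / 6 = 23.1758
β = Cov / Var(R_m) = 9.3467 / 23.1758 = 0.4033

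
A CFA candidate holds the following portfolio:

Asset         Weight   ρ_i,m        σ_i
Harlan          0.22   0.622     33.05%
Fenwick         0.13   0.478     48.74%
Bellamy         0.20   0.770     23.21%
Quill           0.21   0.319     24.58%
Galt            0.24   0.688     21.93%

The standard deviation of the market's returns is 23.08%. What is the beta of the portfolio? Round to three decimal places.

0.710

β_Harlan = 0.622 × 33.05% / 23.08% = 0.8907
β_Fenwick = 0.478 × 48.74% / 23.08% = 1.0094
β_Bellamy = 0.770 × 23.21% / 23.08% = 0.7743
β_Quill = 0.319 × 24.58% / 23.08% = 0.3397
β_Galt = 0.688 × 21.93% / 23.08% = 0.6537
β_P = Σ w_i β_i = 0.22×0.8907 + 0.13×1.0094 + 0.20×0.7743 + 0.21×0.3397 + 0.24×0.6537 = 0.7103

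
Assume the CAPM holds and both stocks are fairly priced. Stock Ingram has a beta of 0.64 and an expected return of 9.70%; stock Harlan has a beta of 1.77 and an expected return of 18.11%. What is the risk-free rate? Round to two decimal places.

Both satisfy E(R) = R_f + β·MRP, so the slope of the SML is
MRP = (18.11% − 9.70%) / (1.77 − 0.64) = 8.41% / 1.13 = 7.4425%
R_f = E(R_Ingram) − β_Ingram·MRP = 9.70% − 0.64 × 7.4425% = 4.9368%

4.94%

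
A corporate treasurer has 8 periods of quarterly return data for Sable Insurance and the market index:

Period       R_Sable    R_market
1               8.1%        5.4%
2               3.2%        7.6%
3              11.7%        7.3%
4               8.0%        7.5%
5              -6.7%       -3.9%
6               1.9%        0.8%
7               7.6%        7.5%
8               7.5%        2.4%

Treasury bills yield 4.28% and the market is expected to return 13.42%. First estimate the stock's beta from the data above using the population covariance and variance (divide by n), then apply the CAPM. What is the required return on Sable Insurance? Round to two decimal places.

14.36%

Mean R_i = (8.1 + 3.2 + 11.7 + 8.0 − 6.7 + 1.9 + 7.6 + 7.5) / 8 = 5.1625%
Mean R_m = (5.4 + 7.6 + 7.3 + 7.5 − 3.9 + 0.8 + 7.5 + 2.4) / 8 = 4.3250%
Σ(R_i − R̄_i)(R_m − R̄_m) = 137.4975  ⇒  Cov = 137.4975 / 8 = 17.1872
Σ(R_m − R̄_m)² = 124.6750  ⇒  Var(R_m) = 124.6750 / 8 = 15.5844
β = Cov / Var(R_m) = 17.1872 / 15.5844 = 1.1028
MRP = 13.42% − 4.28% = 9.14%
E(R) = R_f + β × MRP = 4.28% + 1.1028 × 9.14% = 14.36%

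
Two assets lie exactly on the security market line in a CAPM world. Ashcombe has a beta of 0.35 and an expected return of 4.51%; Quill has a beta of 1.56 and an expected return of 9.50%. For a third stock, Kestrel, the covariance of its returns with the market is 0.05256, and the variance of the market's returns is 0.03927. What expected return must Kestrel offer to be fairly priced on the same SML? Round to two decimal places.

MRP = (9.50% − 4.51%) / (1.56 − 0.35) = 4.1240%
R_f = 4.51% − 0.35 × 4.1240% = 3.0666%
β_Kestrel = Cov / Var(R_m) = 0.05256 / 0.03927 = 1.3384
E(R_Kestrel) = R_f + β × MRP = 3.0666% + 1.3384 × 4.1240% = 8.59%

8.59%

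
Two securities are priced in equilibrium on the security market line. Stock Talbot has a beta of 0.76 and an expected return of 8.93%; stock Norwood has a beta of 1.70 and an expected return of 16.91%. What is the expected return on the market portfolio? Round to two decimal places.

Both satisfy E(R) = R_f + β·MRP, so the slope of the SML is
MRP = (16.91% − 8.93%) / (1.70 − 0.76) = 7.98% / 0.94 = 8.4894%
R_f = E(R_Talbot) − β_Talbot·MRP = 8.93% − 0.76 × 8.4894% = 2.4781%
E(R_m) = R_f + MRP = 2.4781% + 8.4894% = 10.97%

10.97%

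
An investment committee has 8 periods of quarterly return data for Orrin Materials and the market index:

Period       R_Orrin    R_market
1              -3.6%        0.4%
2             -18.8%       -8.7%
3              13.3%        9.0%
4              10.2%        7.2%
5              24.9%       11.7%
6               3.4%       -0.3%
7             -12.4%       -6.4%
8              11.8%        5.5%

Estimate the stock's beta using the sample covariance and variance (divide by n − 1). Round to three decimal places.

Mean R_i = (-3.6 − 18.8 + 13.3 + 10.2 + 24.9 + 3.4 − 12.4 + 11.8) / 8 = 3.6000%
Mean R_m = (0.4 − 8.7 + 9.0 + 7.2 + 11.7 − 0.3 − 6.4 + 5.5) / 8 = 2.3000%
Σ(R_i − R̄_i)(R_m − R̄_m) = 723.5900  ⇒  Cov = 723.5900 / 7 = 103.3700
Σ(R_m − R̄_m)² = 374.5600  ⇒  Var(R_m) = 374.5600 / 7 = 53.5086
β = Cov / Var(R_m) = 103.3700 / 53.5086 = 1.9318

1.932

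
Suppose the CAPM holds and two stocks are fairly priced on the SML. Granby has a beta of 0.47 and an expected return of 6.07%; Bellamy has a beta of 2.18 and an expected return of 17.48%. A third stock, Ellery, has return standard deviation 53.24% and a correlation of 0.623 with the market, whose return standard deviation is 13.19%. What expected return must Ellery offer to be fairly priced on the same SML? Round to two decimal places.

19.71%

MRP = (17.48% − 6.07%) / (2.18 − 0.47) = 6.6725%
R_f = 6.07% − 0.47 × 6.6725% = 2.9339%
β_Ellery = ρ·σ_i/σ_m = 0.623 × 53.24 / 13.19 = 2.5147
E(R_Ellery) = R_f + β × MRP = 2.9339% + 2.5147 × 6.6725% = 19.71%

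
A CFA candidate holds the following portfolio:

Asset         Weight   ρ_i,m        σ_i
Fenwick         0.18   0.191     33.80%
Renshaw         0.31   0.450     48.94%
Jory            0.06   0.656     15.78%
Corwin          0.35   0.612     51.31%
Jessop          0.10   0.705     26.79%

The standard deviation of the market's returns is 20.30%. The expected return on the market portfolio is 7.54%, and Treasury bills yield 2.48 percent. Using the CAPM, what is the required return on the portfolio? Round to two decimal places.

β_Fenwick = 0.191 × 33.80% / 20.30% = 0.3180
β_Renshaw = 0.450 × 48.94% / 20.30% = 1.0849
β_Jory = 0.656 × 15.78% / 20.30% = 0.5099
β_Corwin = 0.612 × 51.31% / 20.30% = 1.5469
β_Jessop = 0.705 × 26.79% / 20.30% = 0.9304
β_P = Σ w_i β_i = 0.18×0.3180 + 0.31×1.0849 + 0.06×0.5099 + 0.35×1.5469 + 0.10×0.9304 = 1.0586
MRP = 7.54% − 2.48% = 5.06%
E(R_P) = R_f + β_P × MRP = 2.48% + 1.0586 × 5.06% = 7.84%

7.84%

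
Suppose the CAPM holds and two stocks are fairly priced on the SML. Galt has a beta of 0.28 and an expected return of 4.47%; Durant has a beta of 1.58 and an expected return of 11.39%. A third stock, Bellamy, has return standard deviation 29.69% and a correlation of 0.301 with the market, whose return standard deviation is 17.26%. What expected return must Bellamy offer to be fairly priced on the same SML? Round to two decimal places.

MRP = (11.39% − 4.47%) / (1.58 − 0.28) = 5.3231%
R_f = 4.47% − 0.28 × 5.3231% = 2.9795%
β_Bellamy = ρ·σ_i/σ_m = 0.301 × 29.69 / 17.26 = 0.5178
E(R_Bellamy) = R_f + β × MRP = 2.9795% + 0.5178 × 5.3231% = 5.74%

5.74%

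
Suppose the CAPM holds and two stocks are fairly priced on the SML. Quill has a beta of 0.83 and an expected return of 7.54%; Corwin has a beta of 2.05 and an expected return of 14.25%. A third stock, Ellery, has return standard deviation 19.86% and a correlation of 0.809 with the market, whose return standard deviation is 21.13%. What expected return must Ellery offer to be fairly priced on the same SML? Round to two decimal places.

MRP = (14.25% − 7.54%) / (2.05 − 0.83) = 5.5000%
R_f = 7.54% − 0.83 × 5.5000% = 2.9750%
β_Ellery = ρ·σ_i/σ_m = 0.809 × 19.86 / 21.13 = 0.7604
E(R_Ellery) = R_f + β × MRP = 2.9750% + 0.7604 × 5.5000% = 7.16%

7.16%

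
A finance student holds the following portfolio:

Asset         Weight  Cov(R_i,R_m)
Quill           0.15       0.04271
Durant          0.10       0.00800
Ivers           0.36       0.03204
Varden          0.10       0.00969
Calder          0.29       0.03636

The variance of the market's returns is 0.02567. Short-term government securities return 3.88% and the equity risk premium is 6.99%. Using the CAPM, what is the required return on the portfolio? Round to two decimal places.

β_Quill = 0.04271 / 0.02567 = 1.6638
β_Durant = 0.00800 / 0.02567 = 0.3116
β_Ivers = 0.03204 / 0.02567 = 1.2481
β_Varden = 0.00969 / 0.02567 = 0.3775
β_Calder = 0.03636 / 0.02567 = 1.4164
β_P = Σ w_i β_i = 0.15×1.6638 + 0.10×0.3116 + 0.36×1.2481 + 0.10×0.3775 + 0.29×1.4164 = 1.1786
E(R_P) = R_f + β_P × MRP = 3.88% + 1.1786 × 6.99% = 12.12%

12.12%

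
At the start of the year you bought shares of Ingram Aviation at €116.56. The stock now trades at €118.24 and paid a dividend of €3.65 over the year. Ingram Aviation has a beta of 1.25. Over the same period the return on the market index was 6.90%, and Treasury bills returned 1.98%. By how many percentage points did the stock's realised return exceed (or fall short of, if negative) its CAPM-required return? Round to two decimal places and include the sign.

Realised HPR = (P1 + D1 − P0) / P0 = (118.24 + 3.65 − 116.56) / 116.56 = 5.33 / 116.56 = 4.5728%
MRP = 6.90% − 1.98% = 4.92%
CAPM required = R_f + β·MRP = 1.98% + 1.25 × 4.92% = 8.1300%
α = realised − required = 4.5728% − 8.1300% = -3.56%

-3.56%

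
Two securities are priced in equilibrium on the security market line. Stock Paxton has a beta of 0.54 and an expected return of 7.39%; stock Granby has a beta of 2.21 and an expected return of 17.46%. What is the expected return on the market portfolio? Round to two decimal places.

Both satisfy E(R) = R_f + β·MRP, so the slope of the SML is
MRP = (17.46% − 7.39%) / (2.21 − 0.54) = 10.07% / 1.67 = 6.0299%
R_f = E(R_Paxton) − β_Paxton·MRP = 7.39% − 0.54 × 6.0299% = 4.1339%
E(R_m) = R_f + MRP = 4.1339% + 6.0299% = 10.16%

10.16%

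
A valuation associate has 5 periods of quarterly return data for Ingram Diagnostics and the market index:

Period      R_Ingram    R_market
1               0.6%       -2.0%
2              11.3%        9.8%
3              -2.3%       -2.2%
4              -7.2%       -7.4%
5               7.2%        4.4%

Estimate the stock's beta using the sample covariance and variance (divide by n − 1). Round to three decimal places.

1.095

Mean R_i = (0.6 + 11.3 − 2.3 − 7.2 + 7.2) / 5 = 1.9200%
Mean R_m = (-2.0 + 9.8 − 2.2 − 7.4 + 4.4) / 5 = 0.5200%
Σ(R_i − R̄_i)(R_m − R̄_m) = 194.5680  ⇒  Cov = 194.5680 / 4 = 48.6420
Σ(R_m − R̄_m)² = 177.6480  ⇒  Var(R_m) = 177.6480 / 4 = 44.4120
β = Cov / Var(R_m) = 48.6420 / 44.4120 = 1.0952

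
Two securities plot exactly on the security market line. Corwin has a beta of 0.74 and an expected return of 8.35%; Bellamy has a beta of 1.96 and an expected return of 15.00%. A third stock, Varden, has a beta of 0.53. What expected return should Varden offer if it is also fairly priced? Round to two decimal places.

7.21%

MRP (SML slope) = (15.00% − 8.35%) / (1.96 − 0.74) = 6.65% / 1.22 = 5.4508%
R_f (intercept) = 8.35% − 0.74 × 5.4508% = 4.3164%
E(R_Varden) = R_f + β × MRP = 4.3164% + 0.53 × 5.4508% = 7.21%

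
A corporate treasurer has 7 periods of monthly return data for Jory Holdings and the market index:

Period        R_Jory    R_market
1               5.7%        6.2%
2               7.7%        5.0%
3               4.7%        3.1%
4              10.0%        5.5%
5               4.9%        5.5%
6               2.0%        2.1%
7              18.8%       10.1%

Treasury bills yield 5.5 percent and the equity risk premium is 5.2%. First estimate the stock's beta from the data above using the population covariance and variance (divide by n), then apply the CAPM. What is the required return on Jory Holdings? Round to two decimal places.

15.64%

Mean R_i = (5.7 + 7.7 + 4.7 + 10.0 + 4.9 + 2.0 + 18.8) / 7 = 7.6857%
Mean R_m = (6.2 + 5.0 + 3.1 + 5.5 + 5.5 + 2.1 + 10.1) / 7 = 5.3571%
Σ(R_i − R̄_i)(R_m − R̄_m) = 76.2257  ⇒  Cov = 76.2257 / 7 = 10.8894
Σ(R_m − R̄_m)² = 39.0771  ⇒  Var(R_m) = 39.0771 / 7 = 5.5824
β = Cov / Var(R_m) = 10.8894 / 5.5824 = 1.9507
E(R) = R_f + β × MRP = 5.5% + 1.9507 × 5.2% = 15.64%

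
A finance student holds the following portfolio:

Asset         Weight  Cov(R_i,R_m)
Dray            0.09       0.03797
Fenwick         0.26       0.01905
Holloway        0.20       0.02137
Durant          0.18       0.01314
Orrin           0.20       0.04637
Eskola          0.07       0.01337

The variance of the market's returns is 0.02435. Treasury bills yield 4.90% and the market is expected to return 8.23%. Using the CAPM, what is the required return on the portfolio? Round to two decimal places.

8.35%

β_Dray = 0.03797 / 0.02435 = 1.5593
β_Fenwick = 0.01905 / 0.02435 = 0.7823
β_Holloway = 0.02137 / 0.02435 = 0.8776
β_Durant = 0.01314 / 0.02435 = 0.5396
β_Orrin = 0.04637 / 0.02435 = 1.9043
β_Eskola = 0.01337 / 0.02435 = 0.5491
β_P = Σ w_i β_i = 0.09×1.5593 + 0.26×0.7823 + 0.20×0.8776 + 0.18×0.5396 + 0.20×1.9043 + 0.07×0.5491 = 1.0357
MRP = 8.23% − 4.90% = 3.33%
E(R_P) = R_f + β_P × MRP = 4.90% + 1.0357 × 3.33% = 8.35%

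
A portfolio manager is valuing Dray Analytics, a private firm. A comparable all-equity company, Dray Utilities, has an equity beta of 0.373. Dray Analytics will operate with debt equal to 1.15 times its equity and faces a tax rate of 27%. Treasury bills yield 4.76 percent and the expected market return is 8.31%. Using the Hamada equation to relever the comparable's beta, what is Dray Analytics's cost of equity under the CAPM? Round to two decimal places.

β_L = β_U × [1 + (1 − t)(D/E)] = 0.373 × [1 + (1 − 0.27) × 1.15]
    = 0.373 × [1 + 0.73 × 1.15] = 0.373 × 1.8395 = 0.6861
MRP = 8.31% − 4.76% = 3.55%
E(R) = R_f + β_L × MRP = 4.76% + 0.6861 × 3.55% = 7.20%

7.20%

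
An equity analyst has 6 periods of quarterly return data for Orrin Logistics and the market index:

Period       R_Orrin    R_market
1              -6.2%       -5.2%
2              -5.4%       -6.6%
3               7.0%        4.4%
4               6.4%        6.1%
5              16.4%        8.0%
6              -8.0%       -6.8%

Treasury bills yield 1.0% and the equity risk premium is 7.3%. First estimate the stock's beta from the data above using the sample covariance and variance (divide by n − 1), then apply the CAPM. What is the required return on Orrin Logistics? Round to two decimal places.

Mean R_i = (-6.2 − 5.4 + 7.0 + 6.4 + 16.4 − 8.0) / 6 = 1.7000%
Mean R_m = (-5.2 − 6.6 + 4.4 + 6.1 + 8.0 − 6.8) / 6 = -0.0167%
Σ(R_i − R̄_i)(R_m − R̄_m) = 323.4900  ⇒  Cov = 323.4900 / 5 = 64.6980
Σ(R_m − R̄_m)² = 237.4083  ⇒  Var(R_m) = 237.4083 / 5 = 47.4817
β = Cov / Var(R_m) = 64.6980 / 47.4817 = 1.3626
E(R) = R_f + β × MRP = 1.0% + 1.3626 × 7.3% = 10.95%

10.95%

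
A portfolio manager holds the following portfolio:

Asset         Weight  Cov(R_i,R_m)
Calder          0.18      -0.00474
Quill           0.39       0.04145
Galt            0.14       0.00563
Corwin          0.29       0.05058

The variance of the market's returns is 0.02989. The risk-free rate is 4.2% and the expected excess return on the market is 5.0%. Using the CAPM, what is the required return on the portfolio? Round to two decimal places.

β_Calder = -0.00474 / 0.02989 = -0.1586
β_Quill = 0.04145 / 0.02989 = 1.3868
β_Galt = 0.00563 / 0.02989 = 0.1884
β_Corwin = 0.05058 / 0.02989 = 1.6922
β_P = Σ w_i β_i = 0.18×-0.1586 + 0.39×1.3868 + 0.14×0.1884 + 0.29×1.6922 = 1.0294
E(R_P) = R_f + β_P × MRP = 4.2% + 1.0294 × 5.0% = 9.35%

9.35%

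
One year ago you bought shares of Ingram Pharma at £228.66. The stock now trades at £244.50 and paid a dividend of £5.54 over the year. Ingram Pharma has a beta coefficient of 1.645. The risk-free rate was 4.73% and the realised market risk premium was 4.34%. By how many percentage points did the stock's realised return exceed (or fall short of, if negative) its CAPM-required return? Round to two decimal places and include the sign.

-2.52%

Realised HPR = (P1 + D1 − P0) / P0 = (244.50 + 5.54 − 228.66) / 228.66 = 21.38 / 228.66 = 9.3501%
CAPM required = R_f + β·MRP = 4.73% + 1.645 × 4.34% = 11.86930%
α = realised − required = 9.3501% − 11.86930% = -2.52%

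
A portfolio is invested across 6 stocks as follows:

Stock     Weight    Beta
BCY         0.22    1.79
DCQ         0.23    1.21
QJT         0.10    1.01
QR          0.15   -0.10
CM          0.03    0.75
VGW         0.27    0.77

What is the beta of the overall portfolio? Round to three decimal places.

β_P = Σ w_i β_i = 0.22×1.79 + 0.23×1.21 + 0.10×1.01 + 0.15×-0.10 + 0.03×0.75 + 0.27×0.77 = 0.9885

0.989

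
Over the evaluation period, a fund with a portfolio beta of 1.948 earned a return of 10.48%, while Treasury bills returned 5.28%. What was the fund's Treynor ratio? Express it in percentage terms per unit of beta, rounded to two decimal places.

2.67%

Treynor = (R_P − R_f) / β_P = (10.48% − 5.28%) / 1.9480 = 5.20% / 1.9480 = 2.67%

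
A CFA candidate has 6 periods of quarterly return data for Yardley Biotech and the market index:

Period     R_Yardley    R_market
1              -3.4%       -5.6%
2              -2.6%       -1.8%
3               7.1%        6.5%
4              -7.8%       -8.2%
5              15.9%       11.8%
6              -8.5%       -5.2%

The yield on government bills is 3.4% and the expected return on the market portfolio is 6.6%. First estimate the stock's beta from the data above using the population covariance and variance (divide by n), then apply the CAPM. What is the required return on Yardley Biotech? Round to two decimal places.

7.19%

Mean R_i = (-3.4 − 2.6 + 7.1 − 7.8 + 15.9 − 8.5) / 6 = 0.1167%
Mean R_m = (-5.6 − 1.8 + 6.5 − 8.2 + 11.8 − 5.2) / 6 = -0.4167%
Σ(R_i − R̄_i)(R_m − R̄_m) = 365.9417  ⇒  Cov = 365.9417 / 6 = 60.9903
Σ(R_m − R̄_m)² = 309.3283  ⇒  Var(R_m) = 309.3283 / 6 = 51.5547
β = Cov / Var(R_m) = 60.9903 / 51.5547 = 1.1830
MRP = 6.6% − 3.4% = 3.20%
E(R) = R_f + β × MRP = 3.4% + 1.1830 × 3.2% = 7.19%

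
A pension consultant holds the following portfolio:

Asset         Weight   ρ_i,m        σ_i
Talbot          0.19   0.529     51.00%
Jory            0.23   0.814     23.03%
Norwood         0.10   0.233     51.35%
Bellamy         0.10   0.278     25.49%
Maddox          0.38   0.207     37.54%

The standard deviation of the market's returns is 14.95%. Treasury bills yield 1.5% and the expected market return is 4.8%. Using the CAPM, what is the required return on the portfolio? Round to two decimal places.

β_Talbot = 0.529 × 51.00% / 14.95% = 1.8046
β_Jory = 0.814 × 23.03% / 14.95% = 1.2539
β_Norwood = 0.233 × 51.35% / 14.95% = 0.8003
β_Bellamy = 0.278 × 25.49% / 14.95% = 0.4740
β_Maddox = 0.207 × 37.54% / 14.95% = 0.5198
β_P = Σ w_i β_i = 0.19×1.8046 + 0.23×1.2539 + 0.10×0.8003 + 0.10×0.4740 + 0.38×0.5198 = 0.9562
MRP = 4.8% − 1.5% = 3.30%
E(R_P) = R_f + β_P × MRP = 1.5% + 0.9562 × 3.3% = 4.66%

4.66%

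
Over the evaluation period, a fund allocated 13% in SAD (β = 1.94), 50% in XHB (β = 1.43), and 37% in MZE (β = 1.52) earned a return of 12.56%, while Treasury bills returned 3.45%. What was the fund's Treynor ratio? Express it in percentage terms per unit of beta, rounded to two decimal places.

5.96%

β_P = 0.13×1.94 + 0.50×1.43 + 0.37×1.52 = 1.5296
Treynor = (R_P − R_f) / β_P = (12.56% − 3.45%) / 1.5296 = 9.11% / 1.5296 = 5.96%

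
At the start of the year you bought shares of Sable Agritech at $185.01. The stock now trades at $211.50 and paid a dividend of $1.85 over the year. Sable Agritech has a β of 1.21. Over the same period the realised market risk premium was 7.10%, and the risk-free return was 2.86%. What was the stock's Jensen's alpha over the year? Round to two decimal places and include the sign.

Realised HPR = (P1 + D1 − P0) / P0 = (211.50 + 1.85 − 185.01) / 185.01 = 28.34 / 185.01 = 15.3181%
CAPM required = R_f + β·MRP = 2.86% + 1.21 × 7.10% = 11.4510%
α = realised − required = 15.3181% − 11.4510% = +3.87%

+3.87%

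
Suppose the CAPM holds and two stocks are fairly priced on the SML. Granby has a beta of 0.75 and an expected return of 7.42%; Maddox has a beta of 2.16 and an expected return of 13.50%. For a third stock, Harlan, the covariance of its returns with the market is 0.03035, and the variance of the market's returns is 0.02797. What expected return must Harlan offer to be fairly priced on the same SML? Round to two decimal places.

MRP = (13.50% − 7.42%) / (2.16 − 0.75) = 4.3121%
R_f = 7.42% − 0.75 × 4.3121% = 4.1859%
β_Harlan = Cov / Var(R_m) = 0.03035 / 0.02797 = 1.0851
E(R_Harlan) = R_f + β × MRP = 4.1859% + 1.0851 × 4.3121% = 8.86%

8.86%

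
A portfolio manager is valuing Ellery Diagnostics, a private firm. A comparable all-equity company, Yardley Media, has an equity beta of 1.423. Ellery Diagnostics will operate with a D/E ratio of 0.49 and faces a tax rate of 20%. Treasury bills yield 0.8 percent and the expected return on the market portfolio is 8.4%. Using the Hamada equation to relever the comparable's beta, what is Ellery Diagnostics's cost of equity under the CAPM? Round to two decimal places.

β_L = β_U × [1 + (1 − t)(D/E)] = 1.423 × [1 + (1 − 0.20) × 0.49]
    = 1.423 × [1 + 0.80 × 0.49] = 1.423 × 1.3920 = 1.9808
MRP = 8.4% − 0.8% = 7.60%
E(R) = R_f + β_L × MRP = 0.8% + 1.9808 × 7.6% = 15.85%

15.85%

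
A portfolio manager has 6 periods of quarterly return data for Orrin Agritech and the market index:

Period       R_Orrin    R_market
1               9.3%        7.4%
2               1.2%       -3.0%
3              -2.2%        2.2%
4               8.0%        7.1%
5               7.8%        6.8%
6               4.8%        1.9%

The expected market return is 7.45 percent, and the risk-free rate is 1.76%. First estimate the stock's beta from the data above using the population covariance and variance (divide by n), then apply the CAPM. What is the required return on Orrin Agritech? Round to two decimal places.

Mean R_i = (9.3 + 1.2 − 2.2 + 8.0 + 7.8 + 4.8) / 6 = 4.8167%
Mean R_m = (7.4 − 3.0 + 2.2 + 7.1 + 6.8 + 1.9) / 6 = 3.7333%
Σ(R_i − R̄_i)(R_m − R̄_m) = 71.4467  ⇒  Cov = 71.4467 / 6 = 11.9078
Σ(R_m − R̄_m)² = 85.2333  ⇒  Var(R_m) = 85.2333 / 6 = 14.2056
β = Cov / Var(R_m) = 11.9078 / 14.2056 = 0.8382
MRP = 7.45% − 1.76% = 5.69%
E(R) = R_f + β × MRP = 1.76% + 0.8382 × 5.69% = 6.53%

6.53%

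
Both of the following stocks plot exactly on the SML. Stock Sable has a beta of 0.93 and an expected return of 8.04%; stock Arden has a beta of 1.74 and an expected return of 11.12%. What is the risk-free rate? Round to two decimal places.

Both satisfy E(R) = R_f + β·MRP, so the slope of the SML is
MRP = (11.12% − 8.04%) / (1.74 − 0.93) = 3.08% / 0.81 = 3.8025%
R_f = E(R_Sable) − β_Sable·MRP = 8.04% − 0.93 × 3.8025% = 4.5037%

4.50%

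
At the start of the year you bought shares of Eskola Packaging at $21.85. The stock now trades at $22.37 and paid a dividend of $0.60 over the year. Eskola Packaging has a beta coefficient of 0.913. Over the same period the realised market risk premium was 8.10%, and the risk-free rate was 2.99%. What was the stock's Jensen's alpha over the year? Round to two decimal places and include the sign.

Realised HPR = (P1 + D1 − P0) / P0 = (22.37 + 0.60 − 21.85) / 21.85 = 1.12 / 21.85 = 5.1259%
CAPM required = R_f + β·MRP = 2.99% + 0.913 × 8.10% = 10.38530%
α = realised − required = 5.1259% − 10.38530% = -5.26%

-5.26%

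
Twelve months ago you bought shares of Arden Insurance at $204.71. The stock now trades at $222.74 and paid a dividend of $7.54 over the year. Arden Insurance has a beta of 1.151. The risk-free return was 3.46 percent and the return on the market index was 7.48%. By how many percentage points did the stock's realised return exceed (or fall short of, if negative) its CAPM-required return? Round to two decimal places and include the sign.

+4.40%

Realised HPR = (P1 + D1 − P0) / P0 = (222.74 + 7.54 − 204.71) / 204.71 = 25.57 / 204.71 = 12.4908%
MRP = 7.48% − 3.46% = 4.02%
CAPM required = R_f + β·MRP = 3.46% + 1.151 × 4.02% = 8.08702%
α = realised − required = 12.4908% − 8.08702% = +4.40%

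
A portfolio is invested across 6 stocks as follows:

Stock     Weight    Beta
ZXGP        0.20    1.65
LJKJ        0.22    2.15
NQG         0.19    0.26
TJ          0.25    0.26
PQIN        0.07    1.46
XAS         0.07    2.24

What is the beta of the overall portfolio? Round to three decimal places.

1.176

β_P = Σ w_i β_i = 0.20×1.65 + 0.22×2.15 + 0.19×0.26 + 0.25×0.26 + 0.07×1.46 + 0.07×2.24 = 1.1764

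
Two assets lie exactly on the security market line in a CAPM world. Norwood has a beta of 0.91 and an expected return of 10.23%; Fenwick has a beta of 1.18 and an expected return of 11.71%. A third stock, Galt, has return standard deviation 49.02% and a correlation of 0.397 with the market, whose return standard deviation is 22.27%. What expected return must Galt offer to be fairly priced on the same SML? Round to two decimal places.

10.03%

MRP = (11.71% − 10.23%) / (1.18 − 0.91) = 5.4815%
R_f = 10.23% − 0.91 × 5.4815% = 5.2418%
β_Galt = ρ·σ_i/σ_m = 0.397 × 49.02 / 22.27 = 0.8739
E(R_Galt) = R_f + β × MRP = 5.2418% + 0.8739 × 5.4815% = 10.03%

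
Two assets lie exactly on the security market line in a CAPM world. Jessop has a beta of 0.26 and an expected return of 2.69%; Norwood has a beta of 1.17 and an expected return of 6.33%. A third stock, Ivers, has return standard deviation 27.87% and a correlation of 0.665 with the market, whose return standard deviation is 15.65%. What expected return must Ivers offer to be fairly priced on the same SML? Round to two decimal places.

6.39%

MRP = (6.33% − 2.69%) / (1.17 − 0.26) = 4.0000%
R_f = 2.69% − 0.26 × 4.0000% = 1.6500%
β_Ivers = ρ·σ_i/σ_m = 0.665 × 27.87 / 15.65 = 1.1843
E(R_Ivers) = R_f + β × MRP = 1.6500% + 1.1843 × 4.0000% = 6.39%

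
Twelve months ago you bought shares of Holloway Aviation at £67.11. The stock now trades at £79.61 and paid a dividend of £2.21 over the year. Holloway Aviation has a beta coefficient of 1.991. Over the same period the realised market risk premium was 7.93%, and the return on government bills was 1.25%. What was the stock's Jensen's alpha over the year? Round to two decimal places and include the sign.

+4.88%

Realised HPR = (P1 + D1 − P0) / P0 = (79.61 + 2.21 − 67.11) / 67.11 = 14.71 / 67.11 = 21.9192%
CAPM required = R_f + β·MRP = 1.25% + 1.991 × 7.93% = 17.03863%
α = realised − required = 21.9192% − 17.03863% = +4.88%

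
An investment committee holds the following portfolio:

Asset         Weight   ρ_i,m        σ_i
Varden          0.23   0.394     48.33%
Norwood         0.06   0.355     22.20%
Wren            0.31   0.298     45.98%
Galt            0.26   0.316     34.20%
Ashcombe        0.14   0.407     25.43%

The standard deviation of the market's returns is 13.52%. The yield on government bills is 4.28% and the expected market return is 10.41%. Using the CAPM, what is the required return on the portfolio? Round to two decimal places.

10.34%

β_Varden = 0.394 × 48.33% / 13.52% = 1.4084
β_Norwood = 0.355 × 22.20% / 13.52% = 0.5829
β_Wren = 0.298 × 45.98% / 13.52% = 1.0135
β_Galt = 0.316 × 34.20% / 13.52% = 0.7993
β_Ashcombe = 0.407 × 25.43% / 13.52% = 0.7655
β_P = Σ w_i β_i = 0.23×1.4084 + 0.06×0.5829 + 0.31×1.0135 + 0.26×0.7993 + 0.14×0.7655 = 0.9881
MRP = 10.41% − 4.28% = 6.13%
E(R_P) = R_f + β_P × MRP = 4.28% + 0.9881 × 6.13% = 10.34%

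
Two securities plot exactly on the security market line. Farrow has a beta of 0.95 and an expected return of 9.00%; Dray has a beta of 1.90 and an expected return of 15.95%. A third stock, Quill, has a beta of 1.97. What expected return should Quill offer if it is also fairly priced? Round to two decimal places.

16.46%

MRP (SML slope) = (15.95% − 9.00%) / (1.90 − 0.95) = 6.95% / 0.95 = 7.3158%
R_f (intercept) = 9.00% − 0.95 × 7.3158% = 2.0500%
E(R_Quill) = R_f + β × MRP = 2.0500% + 1.97 × 7.3158% = 16.46%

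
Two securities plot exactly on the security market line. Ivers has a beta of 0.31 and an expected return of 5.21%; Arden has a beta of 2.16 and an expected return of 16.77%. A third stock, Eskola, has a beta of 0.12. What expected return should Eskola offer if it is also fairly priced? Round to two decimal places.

MRP (SML slope) = (16.77% − 5.21%) / (2.16 − 0.31) = 11.56% / 1.85 = 6.2486%
R_f (intercept) = 5.21% − 0.31 × 6.2486% = 3.2729%
E(R_Eskola) = R_f + β × MRP = 3.2729% + 0.12 × 6.2486% = 4.02%

4.02%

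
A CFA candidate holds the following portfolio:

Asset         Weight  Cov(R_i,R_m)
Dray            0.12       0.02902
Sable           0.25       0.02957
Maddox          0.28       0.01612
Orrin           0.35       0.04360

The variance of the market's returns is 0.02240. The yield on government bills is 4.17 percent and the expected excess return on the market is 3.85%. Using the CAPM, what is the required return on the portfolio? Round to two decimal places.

β_Dray = 0.02902 / 0.02240 = 1.2955
β_Sable = 0.02957 / 0.02240 = 1.3201
β_Maddox = 0.01612 / 0.02240 = 0.7196
β_Orrin = 0.04360 / 0.02240 = 1.9464
β_P = Σ w_i β_i = 0.12×1.2955 + 0.25×1.3201 + 0.28×0.7196 + 0.35×1.9464 = 1.3682
E(R_P) = R_f + β_P × MRP = 4.17% + 1.3682 × 3.85% = 9.44%

9.44%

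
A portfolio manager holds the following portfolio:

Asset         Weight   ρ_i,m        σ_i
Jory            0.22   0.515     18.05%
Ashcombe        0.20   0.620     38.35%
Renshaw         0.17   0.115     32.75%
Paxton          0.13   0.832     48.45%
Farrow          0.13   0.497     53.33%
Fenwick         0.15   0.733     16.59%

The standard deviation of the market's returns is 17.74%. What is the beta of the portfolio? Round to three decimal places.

β_Jory = 0.515 × 18.05% / 17.74% = 0.5240
β_Ashcombe = 0.620 × 38.35% / 17.74% = 1.3403
β_Renshaw = 0.115 × 32.75% / 17.74% = 0.2123
β_Paxton = 0.832 × 48.45% / 17.74% = 2.2723
β_Farrow = 0.497 × 53.33% / 17.74% = 1.4941
β_Fenwick = 0.733 × 16.59% / 17.74% = 0.6855
β_P = Σ w_i β_i = 0.22×0.5240 + 0.20×1.3403 + 0.17×0.2123 + 0.13×2.2723 + 0.13×1.4941 + 0.15×0.6855 = 1.0119

1.012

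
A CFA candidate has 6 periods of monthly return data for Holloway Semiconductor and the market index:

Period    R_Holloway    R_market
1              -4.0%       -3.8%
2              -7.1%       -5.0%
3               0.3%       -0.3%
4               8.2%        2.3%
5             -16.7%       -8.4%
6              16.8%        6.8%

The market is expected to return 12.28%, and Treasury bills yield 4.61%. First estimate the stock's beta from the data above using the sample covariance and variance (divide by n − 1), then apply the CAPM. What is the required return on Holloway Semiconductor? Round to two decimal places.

21.01%

Mean R_i = (-4.0 − 7.1 + 0.3 + 8.2 − 16.7 + 16.8) / 6 = -0.4167%
Mean R_m = (-3.8 − 5.0 − 0.3 + 2.3 − 8.4 + 6.8) / 6 = -1.4000%
Σ(R_i − R̄_i)(R_m − R̄_m) = 320.4900  ⇒  Cov = 320.4900 / 5 = 64.0980
Σ(R_m − R̄_m)² = 149.8600  ⇒  Var(R_m) = 149.8600 / 5 = 29.9720
β = Cov / Var(R_m) = 64.0980 / 29.9720 = 2.1386
MRP = 12.28% − 4.61% = 7.67%
E(R) = R_f + β × MRP = 4.61% + 2.1386 × 7.67% = 21.01%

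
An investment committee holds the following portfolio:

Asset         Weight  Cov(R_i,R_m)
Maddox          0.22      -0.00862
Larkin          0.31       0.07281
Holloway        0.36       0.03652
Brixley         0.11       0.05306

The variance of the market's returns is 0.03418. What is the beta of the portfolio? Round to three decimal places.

1.160

β_Maddox = -0.00862 / 0.03418 = -0.2522
β_Larkin = 0.07281 / 0.03418 = 2.1302
β_Holloway = 0.03652 / 0.03418 = 1.0685
β_Brixley = 0.05306 / 0.03418 = 1.5524
β_P = Σ w_i β_i = 0.22×-0.2522 + 0.31×2.1302 + 0.36×1.0685 + 0.11×1.5524 = 1.1603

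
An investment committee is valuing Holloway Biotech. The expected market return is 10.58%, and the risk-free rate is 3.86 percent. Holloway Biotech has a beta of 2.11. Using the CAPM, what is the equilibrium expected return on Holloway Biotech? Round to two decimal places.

Market risk premium = E(R_m) − R_f = 10.58% − 3.86% = 6.72%
E(R) = R_f + β × MRP = 3.86% + 2.11 × 6.72% = 18.04%

18.04%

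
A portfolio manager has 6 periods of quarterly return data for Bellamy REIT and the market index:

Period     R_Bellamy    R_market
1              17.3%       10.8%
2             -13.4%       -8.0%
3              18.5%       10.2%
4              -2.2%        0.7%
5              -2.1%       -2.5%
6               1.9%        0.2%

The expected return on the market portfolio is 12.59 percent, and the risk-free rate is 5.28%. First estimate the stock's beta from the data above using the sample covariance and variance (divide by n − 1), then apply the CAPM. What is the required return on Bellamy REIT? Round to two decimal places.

17.44%

Mean R_i = (17.3 − 13.4 + 18.5 − 2.2 − 2.1 + 1.9) / 6 = 3.3333%
Mean R_m = (10.8 − 8.0 + 10.2 + 0.7 − 2.5 + 0.2) / 6 = 1.9000%
Σ(R_i − R̄_i)(R_m − R̄_m) = 448.8300  ⇒  Cov = 448.8300 / 5 = 89.7660
Σ(R_m − R̄_m)² = 269.8000  ⇒  Var(R_m) = 269.8000 / 5 = 53.9600
β = Cov / Var(R_m) = 89.7660 / 53.9600 = 1.6636
MRP = 12.59% − 5.28% = 7.31%
E(R) = R_f + β × MRP = 5.28% + 1.6636 × 7.31% = 17.44%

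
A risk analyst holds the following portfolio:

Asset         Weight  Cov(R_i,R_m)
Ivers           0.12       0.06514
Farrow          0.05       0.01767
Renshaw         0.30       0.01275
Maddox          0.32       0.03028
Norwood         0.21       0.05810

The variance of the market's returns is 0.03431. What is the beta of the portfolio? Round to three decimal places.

β_Ivers = 0.06514 / 0.03431 = 1.8986
β_Farrow = 0.01767 / 0.03431 = 0.5150
β_Renshaw = 0.01275 / 0.03431 = 0.3716
β_Maddox = 0.03028 / 0.03431 = 0.8825
β_Norwood = 0.05810 / 0.03431 = 1.6934
β_P = Σ w_i β_i = 0.12×1.8986 + 0.05×0.5150 + 0.30×0.3716 + 0.32×0.8825 + 0.21×1.6934 = 1.0031

1.003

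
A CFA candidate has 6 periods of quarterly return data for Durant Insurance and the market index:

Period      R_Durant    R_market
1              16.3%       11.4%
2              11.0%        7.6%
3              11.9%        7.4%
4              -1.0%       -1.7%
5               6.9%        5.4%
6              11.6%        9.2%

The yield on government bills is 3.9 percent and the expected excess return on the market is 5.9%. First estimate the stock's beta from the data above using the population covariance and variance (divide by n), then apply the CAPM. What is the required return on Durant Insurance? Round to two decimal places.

11.54%

Mean R_i = (16.3 + 11.0 + 11.9 − 1.0 + 6.9 + 11.6) / 6 = 9.4500%
Mean R_m = (11.4 + 7.6 + 7.4 − 1.7 + 5.4 + 9.2) / 6 = 6.5500%
Σ(R_i − R̄_i)(R_m − R̄_m) = 131.7750  ⇒  Cov = 131.7750 / 6 = 21.9625
Σ(R_m − R̄_m)² = 101.7550  ⇒  Var(R_m) = 101.7550 / 6 = 16.9592
β = Cov / Var(R_m) = 21.9625 / 16.9592 = 1.2950
E(R) = R_f + β × MRP = 3.9% + 1.2950 × 5.9% = 11.54%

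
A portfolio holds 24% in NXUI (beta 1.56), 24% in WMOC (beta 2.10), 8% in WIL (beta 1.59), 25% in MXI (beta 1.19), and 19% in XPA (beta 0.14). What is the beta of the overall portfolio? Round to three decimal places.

β_P = Σ w_i β_i = 0.24×1.56 + 0.24×2.10 + 0.08×1.59 + 0.25×1.19 + 0.19×0.14 = 1.3297

1.330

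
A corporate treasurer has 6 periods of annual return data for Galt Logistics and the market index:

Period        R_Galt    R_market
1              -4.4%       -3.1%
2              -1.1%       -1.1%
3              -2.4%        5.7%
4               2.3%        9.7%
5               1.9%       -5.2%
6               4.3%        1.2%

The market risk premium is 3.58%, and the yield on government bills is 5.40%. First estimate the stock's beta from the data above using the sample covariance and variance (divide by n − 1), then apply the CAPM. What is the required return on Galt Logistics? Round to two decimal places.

Mean R_i = (-4.4 − 1.1 − 2.4 + 2.3 + 1.9 + 4.3) / 6 = 0.1000%
Mean R_m = (-3.1 − 1.1 + 5.7 + 9.7 − 5.2 + 1.2) / 6 = 1.2000%
Σ(R_i − R̄_i)(R_m − R̄_m) = 18.0400  ⇒  Cov = 18.0400 / 5 = 3.6080
Σ(R_m − R̄_m)² = 157.2400  ⇒  Var(R_m) = 157.2400 / 5 = 31.4480
β = Cov / Var(R_m) = 3.6080 / 31.4480 = 0.1147
E(R) = R_f + β × MRP = 5.40% + 0.1147 × 3.58% = 5.81%

5.81%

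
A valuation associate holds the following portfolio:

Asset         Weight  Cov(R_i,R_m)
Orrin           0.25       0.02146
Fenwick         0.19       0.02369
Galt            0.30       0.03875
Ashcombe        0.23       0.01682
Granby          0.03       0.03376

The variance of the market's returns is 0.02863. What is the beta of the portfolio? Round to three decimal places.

0.921

β_Orrin = 0.02146 / 0.02863 = 0.7496
β_Fenwick = 0.02369 / 0.02863 = 0.8275
β_Galt = 0.03875 / 0.02863 = 1.3535
β_Ashcombe = 0.01682 / 0.02863 = 0.5875
β_Granby = 0.03376 / 0.02863 = 1.1792
β_P = Σ w_i β_i = 0.25×0.7496 + 0.19×0.8275 + 0.30×1.3535 + 0.23×0.5875 + 0.03×1.1792 = 0.9212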